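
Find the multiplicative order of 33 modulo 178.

88

The order of 33 must divide φ(178) = φ(2)·φ(89) = 1·88 = 88 = 2^3 · 11.
Divisors of 88: 1, 2, 4, 8, 11, 22, 44, 88.
Test each divisor d:
33^1 ≡ 33 (mod 178)
33^2 ≡ 21 (mod 178)
33^4 ≡ 85 (mod 178)
33^8 ≡ 105 (mod 178)
33^11 ≡ 141 (mod 178)
33^22 ≡ 123 (mod 178)
33^44 ≡ 177 (mod 178)
33^88 ≡ 1 (mod 178) ✓
So ord_178(33) = 88.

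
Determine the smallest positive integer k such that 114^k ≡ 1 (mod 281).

140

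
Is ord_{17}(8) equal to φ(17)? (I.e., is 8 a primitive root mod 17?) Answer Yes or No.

φ(17) = 17 − 1 = 16 = 2^4.
Test 8^(16/q) mod 17 for each prime factor q of 16:
8^8 ≡ 1 (mod 17)  [q = 2: ≡ 1 ✗]
The check at q = 2 fails, so 8 generates a proper subgroup.

No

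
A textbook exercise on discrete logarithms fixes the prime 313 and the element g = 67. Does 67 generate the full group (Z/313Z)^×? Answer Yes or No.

Yes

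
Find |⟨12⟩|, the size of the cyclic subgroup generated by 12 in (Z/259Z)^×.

Since 12 ∈ (Z/259Z)^×, its order divides φ(259) = φ(7·37) = (7−1)·(37−1) = 6·36 = 216 = 2^3 · 3^3.
Divisors of 216: 1, 2, 3, 4, 6, 8, 9, 12, 18, 24, 27, 36, 54, 72, 108, 216.
Evaluate successive powers at the divisors of 216:
12^1 ≡ 12 (mod 259)
12^2 ≡ 144 (mod 259)
12^3 ≡ 174 (mod 259)
12^4 ≡ 16 (mod 259)
12^6 ≡ 232 (mod 259)
12^8 ≡ 256 (mod 259)
12^9 ≡ 223 (mod 259)
12^12 ≡ 211 (mod 259)
12^18 ≡ 1 (mod 259) ✓
Hence ord(12) = 18.

18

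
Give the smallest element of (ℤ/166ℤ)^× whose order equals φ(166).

φ(166) = φ(2)·φ(83) = 1·82 = 82 = 2 · 41.
g is a primitive root iff g^(82/q) ≢ 1 (mod 166) for each prime q ∈ {2, 41}.
g = 2: gcd(2, 166) = 2 > 1, not a unit — skip.
g = 3: 3^41 ≡ 1 — hits 1, so not a primitive root.
g = 4: gcd(4, 166) = 2 > 1, not a unit — skip.
g = 5: 5^41 ≡ 165; 5^2 ≡ 25 — none is 1, so 5 is a primitive root.
Hence the least primitive root of 166 is 5.

5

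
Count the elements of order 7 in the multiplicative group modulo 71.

6

φ(71) = 71 − 1 = 70 = 2 · 5 · 7.
In a cyclic group of order 70, there are φ(d) elements of order d for each divisor d of 70, and zero for non-divisors.
7 | 70, and φ(7) = 7 − 1 = 6.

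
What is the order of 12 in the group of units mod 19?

6

Since 12 ∈ (Z/19Z)^×, its order divides φ(19) = 19 − 1 = 18 = 2 · 3^2.
Divisors of 18: 1, 2, 3, 6, 9, 18.
Check 12^d mod 19 for each divisor in increasing order:
12^1 ≡ 12 (mod 19)
12^2 ≡ 11 (mod 19)
12^3 ≡ 18 (mod 19)
12^6 ≡ 1 (mod 19) ✓
The smallest such exponent is 6, so the order of 12 is 6.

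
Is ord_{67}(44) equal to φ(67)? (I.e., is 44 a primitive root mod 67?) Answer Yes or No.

φ(67) = 67 − 1 = 66 = 2 · 3 · 11.
Test 44^(66/q) mod 67 for each prime factor q of 66:
44^33 ≡ 66 (mod 67)  [q = 2: ≢ 1 ✓]
44^22 ≡ 37 (mod 67)  [q = 3: ≢ 1 ✓]
44^6 ≡ 59 (mod 67)  [q = 11: ≢ 1 ✓]
Every test exponent gives a nontrivial residue, hence 44 generates the full group.

Yes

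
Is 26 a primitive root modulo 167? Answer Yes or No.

φ(167) = 167 − 1 = 166 = 2 · 83.
It suffices to check that the order of 26 is not a proper divisor of 166: compute 26^(166/q) for q ∈ {2, 83}.
26^83 ≡ 166 (mod 167)  [q = 2: ≢ 1 ✓]
26^2 ≡ 8 (mod 167)  [q = 83: ≢ 1 ✓]
Every test exponent gives a nontrivial residue, hence 26 generates the full group.

Yes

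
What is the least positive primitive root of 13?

2

φ(13) = 13 − 1 = 12 = 2^2 · 3.
Test candidates g = 2, 3, … against the prime factors q ∈ {2, 3} of φ(13): g is a generator iff g^(12/q) ≢ 1 for every such q.
g = 2: 2^6 ≡ 12; 2^4 ≡ 3 — none is 1, so 2 is a primitive root.
So 2 is the smallest generator of (Z/13Z)^×.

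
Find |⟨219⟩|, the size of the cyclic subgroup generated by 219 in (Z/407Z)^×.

By Lagrange's theorem, ord_407(219) divides φ(407) = φ(11·37) = (11−1)·(37−1) = 10·36 = 360 = 2^3 · 3^2 · 5.
Divisors of 360: 1, 2, 3, 4, 5, 6, 8, 9, 10, 12, 15, 18, 20, 24, 30, 36, 40, 45, 60, 72, 90, 120, 180, 360.
Evaluate successive powers at the divisors of 360:
219^1 ≡ 219
219^2 ≡ 342
219^3 ≡ 10
219^4 ≡ 155
219^5 ≡ 164
219^6 ≡ 100
219^8 ≡ 12
219^9 ≡ 186
219^10 ≡ 34
219^12 ≡ 232
219^15 ≡ 285
219^18 ≡ 1
Therefore the multiplicative order of 219 modulo 407 is 18.

18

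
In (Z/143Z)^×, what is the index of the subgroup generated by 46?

2

Since 46 ∈ (Z/143Z)^×, its order divides φ(143) = φ(11·13) = (11−1)·(13−1) = 10·12 = 120 = 2^3 · 3 · 5.
Divisors of 120: 1, 2, 3, 4, 5, 6, 8, 10, 12, 15, 20, 24, 30, 40, 60, 120.
Compute 46^d (mod 143) for the divisors d until we hit 1:
46^1 ≡ 46 (mod 143)
46^2 ≡ 114 (mod 143)
46^3 ≡ 96 (mod 143)
46^4 ≡ 126 (mod 143)
46^5 ≡ 76 (mod 143)
46^6 ≡ 64 (mod 143)
46^8 ≡ 3 (mod 143)
46^10 ≡ 56 (mod 143)
46^12 ≡ 92 (mod 143)
46^15 ≡ 109 (mod 143)
46^20 ≡ 133 (mod 143)
46^24 ≡ 27 (mod 143)
46^30 ≡ 12 (mod 143)
46^40 ≡ 100 (mod 143)
46^60 ≡ 1 (mod 143) ✓
The order of 46 is 60, so the subgroup it generates has 60 elements.
[(Z/143Z)^× : ⟨46⟩] = 120/60 = 2.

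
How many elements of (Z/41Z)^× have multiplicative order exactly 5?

4

φ(41) = 41 − 1 = 40 = 2^3 · 5.
(Z/41Z)^× is cyclic (|G| = 40); a cyclic group of order m has exactly φ(d) elements of each order d | m, and none otherwise.
5 | 40, and φ(5) = 5 − 1 = 4.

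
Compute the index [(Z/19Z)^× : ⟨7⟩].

6

Since 7 ∈ (Z/19Z)^×, its order divides φ(19) = 19 − 1 = 18 = 2 · 3^2.
Divisors of 18: 1, 2, 3, 6, 9, 18.
Compute 7^d (mod 19) for the divisors d until we hit 1:
7^1 ≡ 7 (mod 19)
7^2 ≡ 11 (mod 19)
7^3 ≡ 1 (mod 19) ✓
The order of 7 is 3, so the subgroup it generates has 3 elements.
The index is φ(19) / ord(7) = 18 / 3 = 6.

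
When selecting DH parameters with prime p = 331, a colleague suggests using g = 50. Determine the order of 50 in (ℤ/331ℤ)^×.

330

The order of 50 must divide φ(331) = 331 − 1 = 330 = 2 · 3 · 5 · 11.
Divisors of 330: 1, 2, 3, 5, 6, 10, 11, 15, 22, 30, 33, 55, 66, 110, 165, 330.
Compute 50^d (mod 331) for the divisors d until we hit 1:
50^1 ≡ 50 (mod 331)
50^2 ≡ 183 (mod 331)
50^3 ≡ 213 (mod 331)
50^5 ≡ 252 (mod 331)
50^6 ≡ 22 (mod 331)
50^10 ≡ 283 (mod 331)
50^11 ≡ 248 (mod 331)
50^15 ≡ 151 (mod 331)
50^22 ≡ 269 (mod 331)
50^30 ≡ 293 (mod 331)
50^33 ≡ 181 (mod 331)
50^55 ≡ 32 (mod 331)
50^66 ≡ 323 (mod 331)
50^110 ≡ 31 (mod 331)
50^165 ≡ 330 (mod 331)
50^330 ≡ 1 (mod 331) ✓
So ord_331(50) = 330.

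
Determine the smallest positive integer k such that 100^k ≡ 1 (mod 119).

24

Since 100 ∈ (Z/119Z)^×, its order divides φ(119) = φ(7·17) = (7−1)·(17−1) = 6·16 = 96 = 2^5 · 3.
Divisors of 96: 1, 2, 3, 4, 6, 8, 12, 16, 24, 32, 48, 96.
Compute 100^d (mod 119) for the divisors d until we hit 1:
100^1 ≡ 100 (mod 119)
100^2 ≡ 4 (mod 119)
100^3 ≡ 43 (mod 119)
100^4 ≡ 16 (mod 119)
100^6 ≡ 64 (mod 119)
100^8 ≡ 18 (mod 119)
100^12 ≡ 50 (mod 119)
100^16 ≡ 86 (mod 119)
100^24 ≡ 1 (mod 119) ✓
Therefore the multiplicative order of 100 modulo 119 is 24.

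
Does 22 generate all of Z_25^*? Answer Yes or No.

Yes

φ(25) = φ(5^2) = 5·(5−1) = 20 = 2^2 · 5.
22 is a primitive root mod 25 iff 22^(φ(25)/q) ≢ 1 for every prime q | φ(25), i.e. q ∈ {2, 5}.
22^10 ≡ 24 (mod 25)  [q = 2: ≢ 1 ✓]
22^4 ≡ 6 (mod 25)  [q = 5: ≢ 1 ✓]
All checks pass, so 22 has order 20 and is a primitive root modulo 25.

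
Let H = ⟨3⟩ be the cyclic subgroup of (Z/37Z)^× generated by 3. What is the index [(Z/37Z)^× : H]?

2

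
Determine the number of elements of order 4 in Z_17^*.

2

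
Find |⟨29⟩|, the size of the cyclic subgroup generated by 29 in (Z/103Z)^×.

51

ord(29) | φ(103) = 103 − 1 = 102 = 2 · 3 · 17.
Divisors of 102: 1, 2, 3, 6, 17, 34, 51, 102.
Compute 29^d (mod 103) for the divisors d until we hit 1:
29^1 ≡ 29 (mod 103)
29^2 ≡ 17 (mod 103)
29^3 ≡ 81 (mod 103)
29^6 ≡ 72 (mod 103)
29^17 ≡ 56 (mod 103)
29^34 ≡ 46 (mod 103)
29^51 ≡ 1 (mod 103) ✓
So ord_103(29) = 51.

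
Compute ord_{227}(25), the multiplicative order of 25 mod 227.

113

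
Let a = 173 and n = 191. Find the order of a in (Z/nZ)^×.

190

The order of 173 must divide φ(191) = 191 − 1 = 190 = 2 · 5 · 19.
Divisors of 190: 1, 2, 5, 10, 19, 38, 95, 190.
Evaluate successive powers at the divisors of 190:
173^1 ≡ 173 (mod 191)
173^2 ≡ 133 (mod 191)
173^5 ≡ 186 (mod 191)
173^10 ≡ 25 (mod 191)
173^19 ≡ 82 (mod 191)
173^38 ≡ 39 (mod 191)
173^95 ≡ 190 (mod 191)
173^190 ≡ 1 (mod 191) ✓
The smallest such exponent is 190, so the order of 173 is 190.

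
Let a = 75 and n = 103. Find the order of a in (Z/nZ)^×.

102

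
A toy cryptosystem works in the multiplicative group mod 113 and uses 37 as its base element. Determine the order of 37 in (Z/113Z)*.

The order of 37 must divide φ(113) = 113 − 1 = 112 = 2^4 · 7.
Divisors of 112: 1, 2, 4, 7, 8, 14, 16, 28, 56, 112.
Evaluate successive powers at the divisors of 112:
37^1 ≡ 37 (mod 113)
37^2 ≡ 13 (mod 113)
37^4 ≡ 56 (mod 113)
37^7 ≡ 42 (mod 113)
37^8 ≡ 85 (mod 113)
37^14 ≡ 69 (mod 113)
37^16 ≡ 106 (mod 113)
37^28 ≡ 15 (mod 113)
37^56 ≡ 112 (mod 113)
37^112 ≡ 1 (mod 113) ✓
The smallest such exponent is 112, so the order of 37 is 112.

112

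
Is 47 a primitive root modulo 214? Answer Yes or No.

φ(214) = φ(2)·φ(107) = 1·106 = 106 = 2 · 53.
47 is a primitive root mod 214 iff 47^(φ(214)/q) ≢ 1 for every prime q | φ(214), i.e. q ∈ {2, 53}.
47^53 ≡ 1 (mod 214)  [q = 2: ≡ 1 ✗]
47^2 ≡ 69 (mod 214)  [q = 53: ≢ 1 ✓]
47^53 ≡ 1 shows ord(47) | 53, strictly less than φ(214); not a primitive root.

No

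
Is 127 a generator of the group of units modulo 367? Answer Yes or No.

φ(367) = 367 − 1 = 366 = 2 · 3 · 61.
Test 127^(366/q) mod 367 for each prime factor q of 366:
127^183 ≡ 366 (mod 367)  [q = 2: ≢ 1 ✓]
127^122 ≡ 283 (mod 367)  [q = 3: ≢ 1 ✓]
127^6 ≡ 114 (mod 367)  [q = 61: ≢ 1 ✓]
None equal 1, so ord_367(127) = 366: 127 is a primitive root.

Yes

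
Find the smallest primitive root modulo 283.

φ(283) = 283 − 1 = 282 = 2 · 3 · 47.
g is a primitive root iff g^(282/q) ≢ 1 (mod 283) for each prime q ∈ {2, 3, 47}.
g = 2: 2^141 ≡ 282; 2^94 ≡ 1 — hits 1, so not a primitive root.
g = 3: 3^141 ≡ 282; 3^94 ≡ 238; 3^6 ≡ 163 — none is 1, so 3 is a primitive root.
Hence the least primitive root of 283 is 3.

3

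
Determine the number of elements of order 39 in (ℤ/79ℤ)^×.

24

φ(79) = 79 − 1 = 78 = 2 · 3 · 13.
Since (Z/79Z)^× is cyclic of order 78, the number of elements of order d is φ(d) when d | 78 and 0 otherwise.
39 = 3 · 13 divides 78, and φ(39) = 24.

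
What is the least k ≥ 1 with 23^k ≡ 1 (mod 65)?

12

ord(23) | φ(65) = φ(5·13) = (5−1)·(13−1) = 4·12 = 48 = 2^4 · 3.
Divisors of 48: 1, 2, 3, 4, 6, 8, 12, 16, 24, 48.
Evaluate successive powers at the divisors of 48:
23^1 ≡ 23 (mod 65)
23^2 ≡ 9 (mod 65)
23^3 ≡ 12 (mod 65)
23^4 ≡ 16 (mod 65)
23^6 ≡ 14 (mod 65)
23^8 ≡ 61 (mod 65)
23^12 ≡ 1 (mod 65) ✓
So ord_65(23) = 12.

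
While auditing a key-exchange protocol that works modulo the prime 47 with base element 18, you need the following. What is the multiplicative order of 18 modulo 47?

23

The order of 18 must divide φ(47) = 47 − 1 = 46 = 2 · 23.
Divisors of 46: 1, 2, 23, 46.
Compute 18^d (mod 47) for the divisors d until we hit 1:
18^1 ≡ 18 (mod 47)
18^2 ≡ 42 (mod 47)
18^23 ≡ 1 (mod 47) ✓
The smallest such exponent is 23, so the order of 18 is 23.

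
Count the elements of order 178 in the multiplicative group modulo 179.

88

φ(179) = 179 − 1 = 178 = 2 · 89.
(Z/179Z)^× is cyclic (|G| = 178); a cyclic group of order m has exactly φ(d) elements of each order d | m, and none otherwise.
178 = 2 · 89 divides 178, and φ(178) = 88.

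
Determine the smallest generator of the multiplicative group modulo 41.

φ(41) = 41 − 1 = 40 = 2^3 · 5.
Test candidates g = 2, 3, … against the prime factors q ∈ {2, 5} of φ(41): g is a generator iff g^(40/q) ≢ 1 for every such q.
g = 2: 2^20 ≡ 1 — hits 1, so not a primitive root.
g = 3: 3^20 ≡ 40; 3^8 ≡ 1 — hits 1, so not a primitive root.
g = 4: 4^20 ≡ 1 — hits 1, so not a primitive root.
g = 5: 5^20 ≡ 1 — hits 1, so not a primitive root.
g = 6: 6^20 ≡ 40; 6^8 ≡ 10 — none is 1, so 6 is a primitive root.
Hence the least primitive root of 41 is 6.

6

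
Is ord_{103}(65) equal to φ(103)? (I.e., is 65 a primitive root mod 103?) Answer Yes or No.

Yes

φ(103) = 103 − 1 = 102 = 2 · 3 · 17.
Test 65^(102/q) mod 103 for each prime factor q of 102:
65^51 ≡ 102 (mod 103)  [q = 2: ≢ 1 ✓]
65^34 ≡ 56 (mod 103)  [q = 3: ≢ 1 ✓]
65^6 ≡ 8 (mod 103)  [q = 17: ≢ 1 ✓]
None equal 1, so ord_103(65) = 102: 65 is a primitive root.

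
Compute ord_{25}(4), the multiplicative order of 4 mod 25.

By Lagrange's theorem, ord_25(4) divides φ(25) = φ(5^2) = 5·(5−1) = 20 = 2^2 · 5.
Divisors of 20: 1, 2, 4, 5, 10, 20.
Check 4^d mod 25 for each divisor in increasing order:
4^1 ≡ 4 (mod 25)
4^2 ≡ 16 (mod 25)
4^4 ≡ 6 (mod 25)
4^5 ≡ 24 (mod 25)
4^10 ≡ 1 (mod 25) ✓
So ord_25(4) = 10.

10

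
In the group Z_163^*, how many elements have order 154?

0

φ(163) = 163 − 1 = 162 = 2 · 3^4.
(Z/163Z)^× is cyclic (|G| = 162); a cyclic group of order m has exactly φ(d) elements of each order d | m, and none otherwise.
154 does not divide 162, so no element of (Z/163Z)^× has order 154.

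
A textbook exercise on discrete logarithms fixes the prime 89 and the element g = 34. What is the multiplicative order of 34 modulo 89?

The order of 34 must divide φ(89) = 89 − 1 = 88 = 2^3 · 11.
Divisors of 88: 1, 2, 4, 8, 11, 22, 44, 88.
Test each divisor d:
34^1 ≡ 34
34^2 ≡ 88
34^4 ≡ 1
Therefore the multiplicative order of 34 modulo 89 is 4.

4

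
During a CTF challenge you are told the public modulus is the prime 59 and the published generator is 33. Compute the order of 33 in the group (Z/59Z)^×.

58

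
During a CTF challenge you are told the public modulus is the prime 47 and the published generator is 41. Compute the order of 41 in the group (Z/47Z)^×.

46

ord(41) | φ(47) = 47 − 1 = 46 = 2 · 23.
Divisors of 46: 1, 2, 23, 46.
Test each divisor d:
41^1 ≡ 41 (mod 47)
41^2 ≡ 36 (mod 47)
41^23 ≡ 46 (mod 47)
41^46 ≡ 1 (mod 47) ✓
Therefore the multiplicative order of 41 modulo 47 is 46.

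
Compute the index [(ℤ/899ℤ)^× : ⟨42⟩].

4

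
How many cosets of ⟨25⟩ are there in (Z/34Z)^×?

The order of 25 must divide φ(34) = φ(2)·φ(17) = 1·16 = 16 = 2^4.
Divisors of 16: 1, 2, 4, 8, 16.
Test each divisor d:
25^1 ≡ 25
25^2 ≡ 13
25^4 ≡ 33
25^8 ≡ 1
So ord_34(25) = 8, hence |⟨25⟩| = 8.
The index is φ(34) / ord(25) = 16 / 8 = 2.

2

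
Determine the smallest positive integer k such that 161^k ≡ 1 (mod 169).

Since 161 ∈ (Z/169Z)^×, its order divides φ(169) = φ(13^2) = 13·(13−1) = 156 = 2^2 · 3 · 13.
Divisors of 156: 1, 2, 3, 4, 6, 12, 13, 26, 39, 52, 78, 156.
Test each divisor d:
161^1 ≡ 161 (mod 169)
161^2 ≡ 64 (mod 169)
161^3 ≡ 164 (mod 169)
161^4 ≡ 40 (mod 169)
161^6 ≡ 25 (mod 169)
161^12 ≡ 118 (mod 169)
161^13 ≡ 70 (mod 169)
161^26 ≡ 168 (mod 169)
161^39 ≡ 99 (mod 169)
161^52 ≡ 1 (mod 169) ✓
Therefore the multiplicative order of 161 modulo 169 is 52.

52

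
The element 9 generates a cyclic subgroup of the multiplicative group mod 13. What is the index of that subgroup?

4

By Lagrange's theorem, ord_13(9) divides φ(13) = 13 − 1 = 12 = 2^2 · 3.
Divisors of 12: 1, 2, 3, 4, 6, 12.
Compute 9^d (mod 13) for the divisors d until we hit 1:
9^1 ≡ 9
9^2 ≡ 3
9^3 ≡ 1
So ord_13(9) = 3, hence |⟨9⟩| = 3.
[(Z/13Z)^× : ⟨9⟩] = 12/3 = 4.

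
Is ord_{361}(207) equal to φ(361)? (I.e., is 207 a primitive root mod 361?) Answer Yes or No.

No

φ(361) = φ(19^2) = 19·(19−1) = 342 = 2 · 3^2 · 19.
Test 207^(342/q) mod 361 for each prime factor q of 342:
207^171 ≡ 1 (mod 361)  [q = 2: ≡ 1 ✗]
207^114 ≡ 292 (mod 361)  [q = 3: ≢ 1 ✓]
207^18 ≡ 343 (mod 361)  [q = 19: ≢ 1 ✓]
Since 207^171 ≡ 1, the order of 207 divides 171 < 342, so 207 is not a primitive root.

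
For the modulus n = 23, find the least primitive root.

φ(23) = 23 − 1 = 22 = 2 · 11.
Test candidates g = 2, 3, … against the prime factors q ∈ {2, 11} of φ(23): g is a generator iff g^(22/q) ≢ 1 for every such q.
g = 2: 2^11 ≡ 1 — hits 1, so not a primitive root.
g = 3: 3^11 ≡ 1 — hits 1, so not a primitive root.
g = 4: 4^11 ≡ 1 — hits 1, so not a primitive root.
g = 5: 5^11 ≡ 22; 5^2 ≡ 2 — none is 1, so 5 is a primitive root.
Hence the least primitive root of 23 is 5.

5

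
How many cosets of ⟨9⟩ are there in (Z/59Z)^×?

2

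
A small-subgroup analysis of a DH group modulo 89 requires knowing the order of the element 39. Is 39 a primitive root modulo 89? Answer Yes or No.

No

φ(89) = 89 − 1 = 88 = 2^3 · 11.
39 is a primitive root mod 89 iff 39^(φ(89)/q) ≢ 1 for every prime q | φ(89), i.e. q ∈ {2, 11}.
39^44 ≡ 1 (mod 89)  [q = 2: ≡ 1 ✗]
39^8 ≡ 2 (mod 89)  [q = 11: ≢ 1 ✓]
Since 39^44 ≡ 1, the order of 39 divides 44 < 88, so 39 is not a primitive root.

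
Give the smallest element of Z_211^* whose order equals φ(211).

2

φ(211) = 211 − 1 = 210 = 2 · 3 · 5 · 7.
Test candidates g = 2, 3, … against the prime factors q ∈ {2, 3, 5, 7} of φ(211): g is a generator iff g^(210/q) ≢ 1 for every such q.
g = 2: 2^105 ≡ 210; 2^70 ≡ 196; 2^42 ≡ 107; 2^30 ≡ 171 — none is 1, so 2 is a primitive root.
Hence the least primitive root of 211 is 2.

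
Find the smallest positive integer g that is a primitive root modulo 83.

φ(83) = 83 − 1 = 82 = 2 · 41.
Test candidates g = 2, 3, … against the prime factors q ∈ {2, 41} of φ(83): g is a generator iff g^(82/q) ≢ 1 for every such q.
g = 2: 2^41 ≡ 82; 2^2 ≡ 4 — none is 1, so 2 is a primitive root.
The smallest primitive root modulo 83 is 2.

2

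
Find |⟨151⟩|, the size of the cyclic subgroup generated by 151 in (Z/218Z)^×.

ord(151) | φ(218) = φ(2)·φ(109) = 1·108 = 108 = 2^2 · 3^3.
Divisors of 108: 1, 2, 3, 4, 6, 9, 12, 18, 27, 36, 54, 108.
Check 151^d mod 218 for each divisor in increasing order:
151^1 ≡ 151
151^2 ≡ 129
151^3 ≡ 77
151^4 ≡ 73
151^6 ≡ 43
151^9 ≡ 41
151^12 ≡ 105
151^18 ≡ 155
151^27 ≡ 33
151^36 ≡ 45
151^54 ≡ 217
151^108 ≡ 1
The smallest such exponent is 108, so the order of 151 is 108.

108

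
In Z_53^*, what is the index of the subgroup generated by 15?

4

The order of 15 must divide φ(53) = 53 − 1 = 52 = 2^2 · 13.
Divisors of 52: 1, 2, 4, 13, 26, 52.
Evaluate successive powers at the divisors of 52:
15^1 ≡ 15
15^2 ≡ 13
15^4 ≡ 10
15^13 ≡ 1
The order of 15 is 13, so the subgroup it generates has 13 elements.
[(Z/53Z)^× : ⟨15⟩] = 52/13 = 4.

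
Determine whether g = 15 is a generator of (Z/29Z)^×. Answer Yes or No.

Yes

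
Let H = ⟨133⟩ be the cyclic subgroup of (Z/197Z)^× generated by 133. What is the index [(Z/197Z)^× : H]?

By Lagrange's theorem, ord_197(133) divides φ(197) = 197 − 1 = 196 = 2^2 · 7^2.
Divisors of 196: 1, 2, 4, 7, 14, 28, 49, 98, 196.
Evaluate successive powers at the divisors of 196:
133^1 ≡ 133 (mod 197)
133^2 ≡ 156 (mod 197)
133^4 ≡ 105 (mod 197)
133^7 ≡ 114 (mod 197)
133^14 ≡ 191 (mod 197)
133^28 ≡ 36 (mod 197)
133^49 ≡ 1 (mod 197) ✓
So ord_197(133) = 49, hence |⟨133⟩| = 49.
Index = |(Z/197Z)^×| / |⟨133⟩| = 196 / 49 = 4.

4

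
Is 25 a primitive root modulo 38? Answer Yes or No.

φ(38) = φ(2)·φ(19) = 1·18 = 18 = 2 · 3^2.
An element g generates (Z/38Z)^× iff g^(18/q) ≢ 1 (mod 38) for each prime q ∈ {2, 3}.
25^9 ≡ 1 (mod 38)  [q = 2: ≡ 1 ✗]
25^6 ≡ 11 (mod 38)  [q = 3: ≢ 1 ✓]
Since 25^9 ≡ 1, the order of 25 divides 9 < 18, so 25 is not a primitive root.

No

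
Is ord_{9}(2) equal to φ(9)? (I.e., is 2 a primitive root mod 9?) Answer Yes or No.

Yes

φ(9) = φ(3^2) = 3·(3−1) = 6 = 2 · 3.
Test 2^(6/q) mod 9 for each prime factor q of 6:
2^3 ≡ 8 (mod 9)  [q = 2: ≢ 1 ✓]
2^2 ≡ 4 (mod 9)  [q = 3: ≢ 1 ✓]
All checks pass, so 2 has order 6 and is a primitive root modulo 9.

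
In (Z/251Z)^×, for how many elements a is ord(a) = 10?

4

φ(251) = 251 − 1 = 250 = 2 · 5^3.
Since (Z/251Z)^× is cyclic of order 250, the number of elements of order d is φ(d) when d | 250 and 0 otherwise.
10 = 2 · 5 divides 250, and φ(10) = 4.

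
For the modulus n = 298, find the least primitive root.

φ(298) = φ(2)·φ(149) = 1·148 = 148 = 2^2 · 37.
Test candidates g = 2, 3, … against the prime factors q ∈ {2, 37} of φ(298): g is a generator iff g^(148/q) ≢ 1 for every such q.
g = 2: gcd(2, 298) = 2 > 1, not a unit — skip.
g = 3: 3^74 ≡ 297; 3^4 ≡ 81 — none is 1, so 3 is a primitive root.
Hence the least primitive root of 298 is 3.

3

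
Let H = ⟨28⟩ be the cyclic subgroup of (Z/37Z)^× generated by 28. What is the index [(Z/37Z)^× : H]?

2

Since 28 ∈ (Z/37Z)^×, its order divides φ(37) = 37 − 1 = 36 = 2^2 · 3^2.
Divisors of 36: 1, 2, 3, 4, 6, 9, 12, 18, 36.
Check 28^d mod 37 for each divisor in increasing order:
28^1 ≡ 28
28^2 ≡ 7
28^3 ≡ 11
28^4 ≡ 12
28^6 ≡ 10
28^9 ≡ 36
28^12 ≡ 26
28^18 ≡ 1
Thus |⟨28⟩| = ord(28) = 18.
[(Z/37Z)^× : ⟨28⟩] = 36/18 = 2.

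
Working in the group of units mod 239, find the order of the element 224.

238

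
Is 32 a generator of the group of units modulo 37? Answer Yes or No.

φ(37) = 37 − 1 = 36 = 2^2 · 3^2.
32 is a primitive root mod 37 iff 32^(φ(37)/q) ≢ 1 for every prime q | φ(37), i.e. q ∈ {2, 3}.
32^18 ≡ 36 (mod 37)  [q = 2: ≢ 1 ✓]
32^12 ≡ 10 (mod 37)  [q = 3: ≢ 1 ✓]
Every test exponent gives a nontrivial residue, hence 32 generates the full group.

Yes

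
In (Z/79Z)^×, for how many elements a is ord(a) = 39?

φ(79) = 79 − 1 = 78 = 2 · 3 · 13.
(Z/79Z)^× is cyclic (|G| = 78); a cyclic group of order m has exactly φ(d) elements of each order d | m, and none otherwise.
39 = 3 · 13 divides 78, and φ(39) = 24.

24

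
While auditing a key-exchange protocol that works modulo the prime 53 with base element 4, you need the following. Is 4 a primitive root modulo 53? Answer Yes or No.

φ(53) = 53 − 1 = 52 = 2^2 · 13.
Test 4^(52/q) mod 53 for each prime factor q of 52:
4^26 ≡ 1 (mod 53)  [q = 2: ≡ 1 ✗]
4^4 ≡ 44 (mod 53)  [q = 13: ≢ 1 ✓]
4^26 ≡ 1 shows ord(4) | 26, strictly less than φ(53); not a primitive root.

No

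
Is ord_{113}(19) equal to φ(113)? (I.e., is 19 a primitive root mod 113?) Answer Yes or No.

φ(113) = 113 − 1 = 112 = 2^4 · 7.
It suffices to check that the order of 19 is not a proper divisor of 112: compute 19^(112/q) for q ∈ {2, 7}.
19^56 ≡ 112 (mod 113)  [q = 2: ≢ 1 ✓]
19^16 ≡ 49 (mod 113)  [q = 7: ≢ 1 ✓]
None equal 1, so ord_113(19) = 112: 19 is a primitive root.

Yes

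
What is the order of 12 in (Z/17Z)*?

16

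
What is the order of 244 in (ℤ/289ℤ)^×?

The order of 244 must divide φ(289) = φ(17^2) = 17·(17−1) = 272 = 2^4 · 17.
Divisors of 272: 1, 2, 4, 8, 16, 17, 34, 68, 136, 272.
Check 244^d mod 289 for each divisor in increasing order:
244^1 ≡ 244 (mod 289)
244^2 ≡ 2 (mod 289)
244^4 ≡ 4 (mod 289)
244^8 ≡ 16 (mod 289)
244^16 ≡ 256 (mod 289)
244^17 ≡ 40 (mod 289)
244^34 ≡ 155 (mod 289)
244^68 ≡ 38 (mod 289)
244^136 ≡ 288 (mod 289)
244^272 ≡ 1 (mod 289) ✓
So ord_289(244) = 272.

272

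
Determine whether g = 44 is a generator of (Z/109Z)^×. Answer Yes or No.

φ(109) = 109 − 1 = 108 = 2^2 · 3^3.
It suffices to check that the order of 44 is not a proper divisor of 108: compute 44^(108/q) for q ∈ {2, 3}.
44^54 ≡ 108 (mod 109)  [q = 2: ≢ 1 ✓]
44^36 ≡ 45 (mod 109)  [q = 3: ≢ 1 ✓]
None equal 1, so ord_109(44) = 108: 44 is a primitive root.

Yes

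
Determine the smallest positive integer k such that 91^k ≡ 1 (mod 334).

166

Since 91 ∈ (Z/334Z)^×, its order divides φ(334) = φ(2)·φ(167) = 1·166 = 166 = 2 · 83.
Divisors of 166: 1, 2, 83, 166.
Check 91^d mod 334 for each divisor in increasing order:
91^1 ≡ 91 (mod 334)
91^2 ≡ 265 (mod 334)
91^83 ≡ 333 (mod 334)
91^166 ≡ 1 (mod 334) ✓
Hence ord(91) = 166.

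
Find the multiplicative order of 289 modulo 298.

Since 289 ∈ (Z/298Z)^×, its order divides φ(298) = φ(2)·φ(149) = 1·148 = 148 = 2^2 · 37.
Divisors of 148: 1, 2, 4, 37, 74, 148.
Evaluate successive powers at the divisors of 148:
289^1 ≡ 289
289^2 ≡ 81
289^4 ≡ 5
289^37 ≡ 1
Therefore the multiplicative order of 289 modulo 298 is 37.

37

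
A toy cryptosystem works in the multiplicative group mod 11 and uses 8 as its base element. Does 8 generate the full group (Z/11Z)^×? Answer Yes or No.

Yes

φ(11) = 11 − 1 = 10 = 2 · 5.
An element g generates (Z/11Z)^× iff g^(10/q) ≢ 1 (mod 11) for each prime q ∈ {2, 5}.
8^5 ≡ 10 (mod 11)  [q = 2: ≢ 1 ✓]
8^2 ≡ 9 (mod 11)  [q = 5: ≢ 1 ✓]
Every test exponent gives a nontrivial residue, hence 8 generates the full group.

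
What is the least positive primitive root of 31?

3

φ(31) = 31 − 1 = 30 = 2 · 3 · 5.
g is a primitive root iff g^(30/q) ≢ 1 (mod 31) for each prime q ∈ {2, 3, 5}.
g = 2: 2^15 ≡ 1 — hits 1, so not a primitive root.
g = 3: 3^15 ≡ 30; 3^10 ≡ 25; 3^6 ≡ 16 — none is 1, so 3 is a primitive root.
Hence the least primitive root of 31 is 3.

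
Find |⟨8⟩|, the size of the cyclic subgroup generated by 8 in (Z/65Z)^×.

4

The order of 8 must divide φ(65) = φ(5·13) = (5−1)·(13−1) = 4·12 = 48 = 2^4 · 3.
Divisors of 48: 1, 2, 3, 4, 6, 8, 12, 16, 24, 48.
Check 8^d mod 65 for each divisor in increasing order:
8^1 ≡ 8 (mod 65)
8^2 ≡ 64 (mod 65)
8^3 ≡ 57 (mod 65)
8^4 ≡ 1 (mod 65) ✓
Hence ord(8) = 4.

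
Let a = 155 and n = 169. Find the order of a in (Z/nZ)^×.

26

Since 155 ∈ (Z/169Z)^×, its order divides φ(169) = φ(13^2) = 13·(13−1) = 156 = 2^2 · 3 · 13.
Divisors of 156: 1, 2, 3, 4, 6, 12, 13, 26, 39, 52, 78, 156.
Compute 155^d (mod 169) for the divisors d until we hit 1:
155^1 ≡ 155
155^2 ≡ 27
155^3 ≡ 129
155^4 ≡ 53
155^6 ≡ 79
155^12 ≡ 157
155^13 ≡ 168
155^26 ≡ 1
Therefore the multiplicative order of 155 modulo 169 is 26.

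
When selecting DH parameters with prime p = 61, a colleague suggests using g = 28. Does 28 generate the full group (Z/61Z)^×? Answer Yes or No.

φ(61) = 61 − 1 = 60 = 2^2 · 3 · 5.
It suffices to check that the order of 28 is not a proper divisor of 60: compute 28^(60/q) for q ∈ {2, 3, 5}.
28^30 ≡ 60 (mod 61)  [q = 2: ≢ 1 ✓]
28^20 ≡ 1 (mod 61)  [q = 3: ≡ 1 ✗]
28^12 ≡ 9 (mod 61)  [q = 5: ≢ 1 ✓]
28^20 ≡ 1 shows ord(28) | 20, strictly less than φ(61); not a primitive root.

No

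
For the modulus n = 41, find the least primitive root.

φ(41) = 41 − 1 = 40 = 2^3 · 5.
g is a primitive root iff g^(40/q) ≢ 1 (mod 41) for each prime q ∈ {2, 5}.
g = 2: 2^20 ≡ 1 — hits 1, so not a primitive root.
g = 3: 3^20 ≡ 40; 3^8 ≡ 1 — hits 1, so not a primitive root.
g = 4: 4^20 ≡ 1 — hits 1, so not a primitive root.
g = 5: 5^20 ≡ 1 — hits 1, so not a primitive root.
g = 6: 6^20 ≡ 40; 6^8 ≡ 10 — none is 1, so 6 is a primitive root.
So 6 is the smallest generator of (Z/41Z)^×.

6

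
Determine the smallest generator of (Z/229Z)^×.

6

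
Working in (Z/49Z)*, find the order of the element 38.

By Lagrange's theorem, ord_49(38) divides φ(49) = φ(7^2) = 7·(7−1) = 42 = 2 · 3 · 7.
Divisors of 42: 1, 2, 3, 6, 7, 14, 21, 42.
Evaluate successive powers at the divisors of 42:
38^1 ≡ 38 (mod 49)
38^2 ≡ 23 (mod 49)
38^3 ≡ 41 (mod 49)
38^6 ≡ 15 (mod 49)
38^7 ≡ 31 (mod 49)
38^14 ≡ 30 (mod 49)
38^21 ≡ 48 (mod 49)
38^42 ≡ 1 (mod 49) ✓
So ord_49(38) = 42.

42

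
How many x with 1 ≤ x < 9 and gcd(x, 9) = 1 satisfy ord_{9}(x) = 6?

2

φ(9) = φ(3^2) = 3·(3−1) = 6 = 2 · 3.
(Z/9Z)^× is cyclic (|G| = 6); a cyclic group of order m has exactly φ(d) elements of each order d | m, and none otherwise.
6 = 2 · 3 divides 6, and φ(6) = 2.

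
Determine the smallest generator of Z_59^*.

2

φ(59) = 59 − 1 = 58 = 2 · 29.
Test candidates g = 2, 3, … against the prime factors q ∈ {2, 29} of φ(59): g is a generator iff g^(58/q) ≢ 1 for every such q.
g = 2: 2^29 ≡ 58; 2^2 ≡ 4 — none is 1, so 2 is a primitive root.
So 2 is the smallest generator of (Z/59Z)^×.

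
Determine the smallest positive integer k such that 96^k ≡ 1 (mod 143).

20

Since 96 ∈ (Z/143Z)^×, its order divides φ(143) = φ(11·13) = (11−1)·(13−1) = 10·12 = 120 = 2^3 · 3 · 5.
Divisors of 120: 1, 2, 3, 4, 5, 6, 8, 10, 12, 15, 20, 24, 30, 40, 60, 120.
Compute 96^d (mod 143) for the divisors d until we hit 1:
96^1 ≡ 96 (mod 143)
96^2 ≡ 64 (mod 143)
96^3 ≡ 138 (mod 143)
96^4 ≡ 92 (mod 143)
96^5 ≡ 109 (mod 143)
96^6 ≡ 25 (mod 143)
96^8 ≡ 27 (mod 143)
96^10 ≡ 12 (mod 143)
96^12 ≡ 53 (mod 143)
96^15 ≡ 21 (mod 143)
96^20 ≡ 1 (mod 143) ✓
So ord_143(96) = 20.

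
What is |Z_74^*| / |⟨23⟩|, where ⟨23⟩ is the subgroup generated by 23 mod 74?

3

The order of 23 must divide φ(74) = φ(2)·φ(37) = 1·36 = 36 = 2^2 · 3^2.
Divisors of 36: 1, 2, 3, 4, 6, 9, 12, 18, 36.
Compute 23^d (mod 74) for the divisors d until we hit 1:
23^1 ≡ 23 (mod 74)
23^2 ≡ 11 (mod 74)
23^3 ≡ 31 (mod 74)
23^4 ≡ 47 (mod 74)
23^6 ≡ 73 (mod 74)
23^9 ≡ 43 (mod 74)
23^12 ≡ 1 (mod 74) ✓
Thus |⟨23⟩| = ord(23) = 12.
[(Z/74Z)^× : ⟨23⟩] = 36/12 = 3.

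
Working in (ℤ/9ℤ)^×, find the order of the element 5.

6

ord(5) | φ(9) = φ(3^2) = 3·(3−1) = 6 = 2 · 3.
Divisors of 6: 1, 2, 3, 6.
Compute 5^d (mod 9) for the divisors d until we hit 1:
5^1 ≡ 5
5^2 ≡ 7
5^3 ≡ 8
5^6 ≡ 1
Therefore the multiplicative order of 5 modulo 9 is 6.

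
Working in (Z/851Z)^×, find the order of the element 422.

396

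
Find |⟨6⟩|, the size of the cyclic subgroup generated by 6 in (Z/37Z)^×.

By Lagrange's theorem, ord_37(6) divides φ(37) = 37 − 1 = 36 = 2^2 · 3^2.
Divisors of 36: 1, 2, 3, 4, 6, 9, 12, 18, 36.
Check 6^d mod 37 for each divisor in increasing order:
6^1 ≡ 6 (mod 37)
6^2 ≡ 36 (mod 37)
6^3 ≡ 31 (mod 37)
6^4 ≡ 1 (mod 37) ✓
Therefore the multiplicative order of 6 modulo 37 is 4.

4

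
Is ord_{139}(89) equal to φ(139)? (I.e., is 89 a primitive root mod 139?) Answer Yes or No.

No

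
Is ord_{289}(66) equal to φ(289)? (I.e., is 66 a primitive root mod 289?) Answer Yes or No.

No

φ(289) = φ(17^2) = 17·(17−1) = 272 = 2^4 · 17.
It suffices to check that the order of 66 is not a proper divisor of 272: compute 66^(272/q) for q ∈ {2, 17}.
66^136 ≡ 1 (mod 289)  [q = 2: ≡ 1 ✗]
66^16 ≡ 256 (mod 289)  [q = 17: ≢ 1 ✓]
Since 66^136 ≡ 1, the order of 66 divides 136 < 272, so 66 is not a primitive root.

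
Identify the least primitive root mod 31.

φ(31) = 31 − 1 = 30 = 2 · 3 · 5.
g is a primitive root iff g^(30/q) ≢ 1 (mod 31) for each prime q ∈ {2, 3, 5}.
g = 2: 2^15 ≡ 1 — hits 1, so not a primitive root.
g = 3: 3^15 ≡ 30; 3^10 ≡ 25; 3^6 ≡ 16 — none is 1, so 3 is a primitive root.
The smallest primitive root modulo 31 is 3.

3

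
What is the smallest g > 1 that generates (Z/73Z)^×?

φ(73) = 73 − 1 = 72 = 2^3 · 3^2.
g is a primitive root iff g^(72/q) ≢ 1 (mod 73) for each prime q ∈ {2, 3}.
g = 2: 2^36 ≡ 1 — hits 1, so not a primitive root.
g = 3: 3^36 ≡ 1 — hits 1, so not a primitive root.
g = 4: 4^36 ≡ 1 — hits 1, so not a primitive root.
g = 5: 5^36 ≡ 72; 5^24 ≡ 8 — none is 1, so 5 is a primitive root.
Hence the least primitive root of 73 is 5.

5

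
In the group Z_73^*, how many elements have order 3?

2

φ(73) = 73 − 1 = 72 = 2^3 · 3^2.
(Z/73Z)^× is cyclic (|G| = 72); a cyclic group of order m has exactly φ(d) elements of each order d | m, and none otherwise.
3 | 72, and φ(3) = 3 − 1 = 2.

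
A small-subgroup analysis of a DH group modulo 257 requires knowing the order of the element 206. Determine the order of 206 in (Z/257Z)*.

ord(206) | φ(257) = 257 − 1 = 256 = 2^8.
Divisors of 256: 1, 2, 4, 8, 16, 32, 64, 128, 256.
Compute 206^d (mod 257) for the divisors d until we hit 1:
206^1 ≡ 206 (mod 257)
206^2 ≡ 31 (mod 257)
206^4 ≡ 190 (mod 257)
206^8 ≡ 120 (mod 257)
206^16 ≡ 8 (mod 257)
206^32 ≡ 64 (mod 257)
206^64 ≡ 241 (mod 257)
206^128 ≡ 256 (mod 257)
206^256 ≡ 1 (mod 257) ✓
So ord_257(206) = 256.

256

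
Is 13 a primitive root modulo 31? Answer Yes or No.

Yes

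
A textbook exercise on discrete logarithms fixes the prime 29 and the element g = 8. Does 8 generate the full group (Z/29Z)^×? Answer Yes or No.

Yes

φ(29) = 29 − 1 = 28 = 2^2 · 7.
8 is a primitive root mod 29 iff 8^(φ(29)/q) ≢ 1 for every prime q | φ(29), i.e. q ∈ {2, 7}.
8^14 ≡ 28 (mod 29)  [q = 2: ≢ 1 ✓]
8^4 ≡ 7 (mod 29)  [q = 7: ≢ 1 ✓]
None equal 1, so ord_29(8) = 28: 8 is a primitive root.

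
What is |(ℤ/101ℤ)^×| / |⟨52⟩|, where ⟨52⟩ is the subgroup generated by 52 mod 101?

ord(52) | φ(101) = 101 − 1 = 100 = 2^2 · 5^2.
Divisors of 100: 1, 2, 4, 5, 10, 20, 25, 50, 100.
Compute 52^d (mod 101) for the divisors d until we hit 1:
52^1 ≡ 52 (mod 101)
52^2 ≡ 78 (mod 101)
52^4 ≡ 24 (mod 101)
52^5 ≡ 36 (mod 101)
52^10 ≡ 84 (mod 101)
52^20 ≡ 87 (mod 101)
52^25 ≡ 1 (mod 101) ✓
So ord_101(52) = 25, hence |⟨52⟩| = 25.
Index = |(Z/101Z)^×| / |⟨52⟩| = 100 / 25 = 4.

4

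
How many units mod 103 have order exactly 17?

16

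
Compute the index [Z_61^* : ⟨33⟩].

The order of 33 must divide φ(61) = 61 − 1 = 60 = 2^2 · 3 · 5.
Divisors of 60: 1, 2, 3, 4, 5, 6, 10, 12, 15, 20, 30, 60.
Evaluate successive powers at the divisors of 60:
33^1 ≡ 33
33^2 ≡ 52
33^3 ≡ 8
33^4 ≡ 20
33^5 ≡ 50
33^6 ≡ 3
33^10 ≡ 60
33^12 ≡ 9
33^15 ≡ 11
33^20 ≡ 1
So ord_61(33) = 20, hence |⟨33⟩| = 20.
[(Z/61Z)^× : ⟨33⟩] = 60/20 = 3.

3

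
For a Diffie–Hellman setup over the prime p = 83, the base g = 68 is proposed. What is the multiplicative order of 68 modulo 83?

41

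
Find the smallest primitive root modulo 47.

5

φ(47) = 47 − 1 = 46 = 2 · 23.
Test candidates g = 2, 3, … against the prime factors q ∈ {2, 23} of φ(47): g is a generator iff g^(46/q) ≢ 1 for every such q.
g = 2: 2^23 ≡ 1 — hits 1, so not a primitive root.
g = 3: 3^23 ≡ 1 — hits 1, so not a primitive root.
g = 4: 4^23 ≡ 1 — hits 1, so not a primitive root.
g = 5: 5^23 ≡ 46; 5^2 ≡ 25 — none is 1, so 5 is a primitive root.
Hence the least primitive root of 47 is 5.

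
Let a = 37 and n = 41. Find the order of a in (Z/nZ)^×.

Since 37 ∈ (Z/41Z)^×, its order divides φ(41) = 41 − 1 = 40 = 2^3 · 5.
Divisors of 40: 1, 2, 4, 5, 8, 10, 20, 40.
Test each divisor d:
37^1 ≡ 37 (mod 41)
37^2 ≡ 16 (mod 41)
37^4 ≡ 10 (mod 41)
37^5 ≡ 1 (mod 41) ✓
Hence ord(37) = 5.

5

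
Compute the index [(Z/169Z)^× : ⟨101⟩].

2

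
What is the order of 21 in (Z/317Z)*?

316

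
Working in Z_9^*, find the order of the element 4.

By Lagrange's theorem, ord_9(4) divides φ(9) = φ(3^2) = 3·(3−1) = 6 = 2 · 3.
Divisors of 6: 1, 2, 3, 6.
Check 4^d mod 9 for each divisor in increasing order:
4^1 ≡ 4 (mod 9)
4^2 ≡ 7 (mod 9)
4^3 ≡ 1 (mod 9) ✓
Hence ord(4) = 3.

3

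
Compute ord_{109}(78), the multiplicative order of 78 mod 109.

ord(78) | φ(109) = 109 − 1 = 108 = 2^2 · 3^3.
Divisors of 108: 1, 2, 3, 4, 6, 9, 12, 18, 27, 36, 54, 108.
Test each divisor d:
78^1 ≡ 78 (mod 109)
78^2 ≡ 89 (mod 109)
78^3 ≡ 75 (mod 109)
78^4 ≡ 73 (mod 109)
78^6 ≡ 66 (mod 109)
78^9 ≡ 45 (mod 109)
78^12 ≡ 105 (mod 109)
78^18 ≡ 63 (mod 109)
78^27 ≡ 1 (mod 109) ✓
Therefore the multiplicative order of 78 modulo 109 is 27.

27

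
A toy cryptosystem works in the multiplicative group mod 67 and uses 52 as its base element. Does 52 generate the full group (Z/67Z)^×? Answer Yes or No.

No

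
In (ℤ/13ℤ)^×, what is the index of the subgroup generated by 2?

1

The order of 2 must divide φ(13) = 13 − 1 = 12 = 2^2 · 3.
Divisors of 12: 1, 2, 3, 4, 6, 12.
Test each divisor d:
2^1 ≡ 2
2^2 ≡ 4
2^3 ≡ 8
2^4 ≡ 3
2^6 ≡ 12
2^12 ≡ 1
So ord_13(2) = 12, hence |⟨2⟩| = 12.
Index = |(Z/13Z)^×| / |⟨2⟩| = 12 / 12 = 1.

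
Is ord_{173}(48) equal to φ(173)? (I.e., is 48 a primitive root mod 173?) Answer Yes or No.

φ(173) = 173 − 1 = 172 = 2^2 · 43.
It suffices to check that the order of 48 is not a proper divisor of 172: compute 48^(172/q) for q ∈ {2, 43}.
48^86 ≡ 172 (mod 173)  [q = 2: ≢ 1 ✓]
48^4 ≡ 84 (mod 173)  [q = 43: ≢ 1 ✓]
All checks pass, so 48 has order 172 and is a primitive root modulo 173.

Yes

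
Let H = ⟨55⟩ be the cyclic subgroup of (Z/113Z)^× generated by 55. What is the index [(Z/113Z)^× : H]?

ord(55) | φ(113) = 113 − 1 = 112 = 2^4 · 7.
Divisors of 112: 1, 2, 4, 7, 8, 14, 16, 28, 56, 112.
Test each divisor d:
55^1 ≡ 55
55^2 ≡ 87
55^4 ≡ 111
55^7 ≡ 35
55^8 ≡ 4
55^14 ≡ 95
55^16 ≡ 16
55^28 ≡ 98
55^56 ≡ 112
55^112 ≡ 1
Thus |⟨55⟩| = ord(55) = 112.
Index = |(Z/113Z)^×| / |⟨55⟩| = 112 / 112 = 1.

1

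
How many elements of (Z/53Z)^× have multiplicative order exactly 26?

φ(53) = 53 − 1 = 52 = 2^2 · 13.
In a cyclic group of order 52, there are φ(d) elements of order d for each divisor d of 52, and zero for non-divisors.
26 = 2 · 13 divides 52, and φ(26) = 12.

12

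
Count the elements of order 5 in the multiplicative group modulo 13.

0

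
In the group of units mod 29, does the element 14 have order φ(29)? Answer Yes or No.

φ(29) = 29 − 1 = 28 = 2^2 · 7.
14 is a primitive root mod 29 iff 14^(φ(29)/q) ≢ 1 for every prime q | φ(29), i.e. q ∈ {2, 7}.
14^14 ≡ 28 (mod 29)  [q = 2: ≢ 1 ✓]
14^4 ≡ 20 (mod 29)  [q = 7: ≢ 1 ✓]
None equal 1, so ord_29(14) = 28: 14 is a primitive root.

Yes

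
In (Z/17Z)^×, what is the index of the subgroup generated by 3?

1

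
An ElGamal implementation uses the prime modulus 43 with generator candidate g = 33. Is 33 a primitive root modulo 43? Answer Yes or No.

φ(43) = 43 − 1 = 42 = 2 · 3 · 7.
33 is a primitive root mod 43 iff 33^(φ(43)/q) ≢ 1 for every prime q | φ(43), i.e. q ∈ {2, 3, 7}.
33^21 ≡ 42 (mod 43)  [q = 2: ≢ 1 ✓]
33^14 ≡ 36 (mod 43)  [q = 3: ≢ 1 ✓]
33^6 ≡ 35 (mod 43)  [q = 7: ≢ 1 ✓]
None equal 1, so ord_43(33) = 42: 33 is a primitive root.

Yes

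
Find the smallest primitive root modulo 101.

2

φ(101) = 101 − 1 = 100 = 2^2 · 5^2.
g is a primitive root iff g^(100/q) ≢ 1 (mod 101) for each prime q ∈ {2, 5}.
g = 2: 2^50 ≡ 100; 2^20 ≡ 95 — none is 1, so 2 is a primitive root.
So 2 is the smallest generator of (Z/101Z)^×.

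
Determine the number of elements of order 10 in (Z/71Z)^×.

4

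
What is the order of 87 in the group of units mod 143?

6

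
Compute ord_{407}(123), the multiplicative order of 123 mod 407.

Since 123 ∈ (Z/407Z)^×, its order divides φ(407) = φ(11·37) = (11−1)·(37−1) = 10·36 = 360 = 2^3 · 3^2 · 5.
Divisors of 360: 1, 2, 3, 4, 5, 6, 8, 9, 10, 12, 15, 18, 20, 24, 30, 36, 40, 45, 60, 72, 90, 120, 180, 360.
Check 123^d mod 407 for each divisor in increasing order:
123^1 ≡ 123 (mod 407)
123^2 ≡ 70 (mod 407)
123^3 ≡ 63 (mod 407)
123^4 ≡ 16 (mod 407)
123^5 ≡ 340 (mod 407)
123^6 ≡ 306 (mod 407)
123^8 ≡ 256 (mod 407)
123^9 ≡ 149 (mod 407)
123^10 ≡ 12 (mod 407)
123^12 ≡ 26 (mod 407)
123^15 ≡ 10 (mod 407)
123^18 ≡ 223 (mod 407)
123^20 ≡ 144 (mod 407)
123^24 ≡ 269 (mod 407)
123^30 ≡ 100 (mod 407)
123^36 ≡ 75 (mod 407)
123^40 ≡ 386 (mod 407)
123^45 ≡ 186 (mod 407)
123^60 ≡ 232 (mod 407)
123^72 ≡ 334 (mod 407)
123^90 ≡ 1 (mod 407) ✓
So ord_407(123) = 90.

90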